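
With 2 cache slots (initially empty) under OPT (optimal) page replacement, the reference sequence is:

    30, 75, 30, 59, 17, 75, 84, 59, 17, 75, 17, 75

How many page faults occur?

30: fault, frames [30]
75: fault, frames [30, 75]
30: hit
59: fault, evict 30, frames [75, 59]
17: fault, evict 59, frames [75, 17]
75: hit
84: fault, evict 75, frames [17, 84]
59: fault, evict 84, frames [17, 59]
17: hit
75: fault, evict 59, frames [17, 75]
17: hit
75: hit
Page faults: 7.

7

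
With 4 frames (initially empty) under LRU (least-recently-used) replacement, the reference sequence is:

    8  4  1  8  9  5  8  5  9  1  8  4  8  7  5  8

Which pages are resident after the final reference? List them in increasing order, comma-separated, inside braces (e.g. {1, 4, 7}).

{4, 5, 7, 8}

8: fault, frames [8]
4: fault, frames [8, 4]
1: fault, frames [8, 4, 1]
8: hit
9: fault, frames [4, 1, 8, 9]
5: fault, evict 4, frames [1, 8, 9, 5]
8: hit
5: hit
9: hit
1: hit
8: hit
4: fault, evict 5, frames [9, 1, 8, 4]
8: hit
7: fault, evict 9, frames [1, 4, 8, 7]
5: fault, evict 1, frames [4, 8, 7, 5]
8: hit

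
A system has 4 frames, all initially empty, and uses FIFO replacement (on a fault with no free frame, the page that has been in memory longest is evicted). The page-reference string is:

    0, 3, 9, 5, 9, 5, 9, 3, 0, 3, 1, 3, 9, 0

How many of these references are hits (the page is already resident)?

0 -> fault, frames [0]
3 -> fault, frames [0, 3]
9 -> fault, frames [0, 3, 9]
5 -> fault, frames [0, 3, 9, 5]
9 -> hit
5 -> hit
9 -> hit
3 -> hit
0 -> hit
3 -> hit
1 -> fault, evict 0, frames [3, 9, 5, 1]
3 -> hit
9 -> hit
0 -> fault, evict 3, frames [9, 5, 1, 0]
Hits: 8.

8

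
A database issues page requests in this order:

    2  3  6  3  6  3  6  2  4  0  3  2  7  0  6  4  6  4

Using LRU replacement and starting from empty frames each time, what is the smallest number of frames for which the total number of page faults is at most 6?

f=1: 18 faults
f=2: 12 faults
f=3: 11 faults
f=4: 9 faults
f=5: 8 faults
f=6: 6 faults
Smallest f with faults ≤ 6 is 6.

6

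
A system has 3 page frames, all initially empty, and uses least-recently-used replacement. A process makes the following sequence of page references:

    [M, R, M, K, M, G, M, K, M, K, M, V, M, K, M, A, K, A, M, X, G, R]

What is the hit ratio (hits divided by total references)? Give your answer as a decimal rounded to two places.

0.59

M: miss, frames [M]
R: miss, frames [M, R]
M: hit
K: miss, frames [R, M, K]
M: hit
G: miss, evict R, frames [K, M, G]
M: hit
K: hit
M: hit
K: hit
M: hit
V: miss, evict G, frames [K, M, V]
M: hit
K: hit
M: hit
A: miss, evict V, frames [K, M, A]
K: hit
A: hit
M: hit
X: miss, evict K, frames [A, M, X]
G: miss, evict A, frames [M, X, G]
R: miss, evict M, frames [X, G, R]
Hits: 13 of 22 references → 13/22 = 0.5909.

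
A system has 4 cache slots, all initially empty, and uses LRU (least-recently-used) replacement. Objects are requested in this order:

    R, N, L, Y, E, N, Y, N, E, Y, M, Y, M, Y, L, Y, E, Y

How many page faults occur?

R → miss, frames (R)
N → miss, frames (R N)
L → miss, frames (R N L)
Y → miss, frames (R N L Y)
E → miss, evict R, frames (N L Y E)
N → hit
Y → hit
N → hit
E → hit
Y → hit
M → miss, evict L, frames (N E Y M)
Y → hit
M → hit
Y → hit
L → miss, evict N, frames (E M Y L)
Y → hit
E → hit
Y → hit
Page faults: 7.

7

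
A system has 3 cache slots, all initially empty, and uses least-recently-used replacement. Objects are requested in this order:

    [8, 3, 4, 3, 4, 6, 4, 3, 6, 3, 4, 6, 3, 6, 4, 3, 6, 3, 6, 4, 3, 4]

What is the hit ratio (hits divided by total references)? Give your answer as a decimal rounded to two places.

0.82

8 → fault, frames {8}
3 → fault, frames {8,3}
4 → fault, frames {8,3,4}
3 → hit
4 → hit
6 → fault, evict 8, frames {3,4,6}
4 → hit
3 → hit
6 → hit
3 → hit
4 → hit
6 → hit
3 → hit
6 → hit
4 → hit
3 → hit
6 → hit
3 → hit
6 → hit
4 → hit
3 → hit
4 → hit
Hits: 18 of 22 references → 18/22 = 0.8182.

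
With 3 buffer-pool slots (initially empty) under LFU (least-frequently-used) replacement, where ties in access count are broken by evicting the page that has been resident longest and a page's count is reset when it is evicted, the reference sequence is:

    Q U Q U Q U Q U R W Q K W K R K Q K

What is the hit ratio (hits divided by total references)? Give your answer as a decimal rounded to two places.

Q -> fault, frames {Q}
U -> fault, frames {Q,U}
Q -> hit
U -> hit
Q -> hit
U -> hit
Q -> hit
U -> hit
R -> fault, frames {Q,U,R}
W -> fault, evict R, frames {Q,U,W}
Q -> hit
K -> fault, evict W, frames {Q,U,K}
W -> fault, evict K, frames {Q,U,W}
K -> fault, evict W, frames {Q,U,K}
R -> fault, evict K, frames {Q,U,R}
K -> fault, evict R, frames {Q,U,K}
Q -> hit
K -> hit
Hits: 9 of 18 references → 9/18 = 0.5000.

0.50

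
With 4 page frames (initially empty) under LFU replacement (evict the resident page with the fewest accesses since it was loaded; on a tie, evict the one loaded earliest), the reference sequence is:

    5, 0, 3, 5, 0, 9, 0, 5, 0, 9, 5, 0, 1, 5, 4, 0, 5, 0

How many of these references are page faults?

5: miss, frames {5}
0: miss, frames {5,0}
3: miss, frames {5,0,3}
5: hit
0: hit
9: miss, frames {5,0,3,9}
0: hit
5: hit
0: hit
9: hit
5: hit
0: hit
1: miss, evict 3, frames {5,0,9,1}
5: hit
4: miss, evict 1, frames {5,0,9,4}
0: hit
5: hit
0: hit
Page faults: 6.

6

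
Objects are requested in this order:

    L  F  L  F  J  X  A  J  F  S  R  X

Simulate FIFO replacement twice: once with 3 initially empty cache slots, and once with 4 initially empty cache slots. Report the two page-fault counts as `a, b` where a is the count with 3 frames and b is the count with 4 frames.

3 frames: F F . . F F F . F F F F → 9 faults.
4 frames: F F . . F F F . . F F . → 7 faults.
7 < 9: adding a frame reduced faults, as is typical.

9, 7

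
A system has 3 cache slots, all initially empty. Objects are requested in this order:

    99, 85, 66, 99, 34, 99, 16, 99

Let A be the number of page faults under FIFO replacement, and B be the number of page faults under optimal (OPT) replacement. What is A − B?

Under FIFO: F F F . F F F . → 6 faults.
Under OPT: F F F . F . F . → 5 faults.
A − B = 6 − 5 = 1.

1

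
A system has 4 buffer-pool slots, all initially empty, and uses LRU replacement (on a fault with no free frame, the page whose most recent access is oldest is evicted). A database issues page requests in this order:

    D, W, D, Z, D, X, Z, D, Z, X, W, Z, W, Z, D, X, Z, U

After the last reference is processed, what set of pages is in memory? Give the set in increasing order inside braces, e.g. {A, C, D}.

D: fault, frames [D]
W: fault, frames [D, W]
D: hit
Z: fault, frames [W, D, Z]
D: hit
X: fault, frames [W, Z, D, X]
Z: hit
D: hit
Z: hit
X: hit
W: hit
Z: hit
W: hit
Z: hit
D: hit
X: hit
Z: hit
U: fault, evict W, frames [D, X, Z, U]

{D, U, X, Z}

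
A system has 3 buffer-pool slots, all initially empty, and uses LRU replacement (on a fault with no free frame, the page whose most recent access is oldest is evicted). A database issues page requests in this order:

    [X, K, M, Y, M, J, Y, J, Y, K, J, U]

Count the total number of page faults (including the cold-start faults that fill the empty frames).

X -> miss, frames (X)
K -> miss, frames (X K)
M -> miss, frames (X K M)
Y -> miss, evict X, frames (K M Y)
M -> hit
J -> miss, evict K, frames (Y M J)
Y -> hit
J -> hit
Y -> hit
K -> miss, evict M, frames (J Y K)
J -> hit
U -> miss, evict Y, frames (K J U)
Page faults: 7.

7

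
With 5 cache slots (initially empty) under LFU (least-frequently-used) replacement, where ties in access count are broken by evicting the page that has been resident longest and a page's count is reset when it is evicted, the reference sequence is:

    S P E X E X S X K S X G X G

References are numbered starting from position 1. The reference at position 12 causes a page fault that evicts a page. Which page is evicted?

P

pos 1: S -> fault, frames {S}
pos 2: P -> fault, frames {S,P}
pos 3: E -> fault, frames {S,P,E}
pos 4: X -> fault, frames {S,P,E,X}
pos 5: E -> hit
pos 6: X -> hit
pos 7: S -> hit
pos 8: X -> hit
pos 9: K -> fault, frames {S,P,E,X,K}
pos 10: S -> hit
pos 11: X -> hit
pos 12: G -> fault, evict P, frames {S,E,X,K,G}
At position 12, page P is evicted.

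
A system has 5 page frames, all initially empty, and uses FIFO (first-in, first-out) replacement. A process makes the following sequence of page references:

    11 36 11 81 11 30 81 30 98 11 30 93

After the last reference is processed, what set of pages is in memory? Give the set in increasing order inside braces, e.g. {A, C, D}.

11 → fault, frames [11]
36 → fault, frames [11, 36]
11 → hit
81 → fault, frames [11, 36, 81]
11 → hit
30 → fault, frames [11, 36, 81, 30]
81 → hit
30 → hit
98 → fault, frames [11, 36, 81, 30, 98]
11 → hit
30 → hit
93 → fault, evict 11, frames [36, 81, 30, 98, 93]

{30, 36, 81, 93, 98}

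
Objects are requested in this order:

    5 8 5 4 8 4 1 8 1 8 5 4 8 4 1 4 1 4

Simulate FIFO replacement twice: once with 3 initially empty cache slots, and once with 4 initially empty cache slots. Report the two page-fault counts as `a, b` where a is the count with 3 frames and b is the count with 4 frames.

3 frames: F F . F . . F . . . F . F F F . . . → 8 faults.
4 frames: F F . F . . F . . . . . . . . . . . → 4 faults.
4 < 8: adding a frame reduced faults, as is typical.

8, 4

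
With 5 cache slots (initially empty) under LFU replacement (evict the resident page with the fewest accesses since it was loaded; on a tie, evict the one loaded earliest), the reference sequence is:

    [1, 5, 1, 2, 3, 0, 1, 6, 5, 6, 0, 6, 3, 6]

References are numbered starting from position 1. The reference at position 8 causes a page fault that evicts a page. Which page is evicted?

5

pos 1: 1: fault, frames {1}
pos 2: 5: fault, frames {1,5}
pos 3: 1: hit
pos 4: 2: fault, frames {1,5,2}
pos 5: 3: fault, frames {1,5,2,3}
pos 6: 0: fault, frames {1,5,2,3,0}
pos 7: 1: hit
pos 8: 6: fault, evict 5, frames {1,2,3,0,6}
At position 8, page 5 is evicted.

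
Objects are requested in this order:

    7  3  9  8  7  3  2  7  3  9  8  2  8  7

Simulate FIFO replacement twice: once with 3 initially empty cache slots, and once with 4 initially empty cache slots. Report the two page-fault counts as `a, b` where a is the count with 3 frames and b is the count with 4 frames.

10, 11

3 frames: F F F F F F F . . F F . . F → 10 faults.
4 frames: F F F F . . F F F F F F . F → 11 faults.
11 > 10: adding a frame increased faults — Belady's anomaly.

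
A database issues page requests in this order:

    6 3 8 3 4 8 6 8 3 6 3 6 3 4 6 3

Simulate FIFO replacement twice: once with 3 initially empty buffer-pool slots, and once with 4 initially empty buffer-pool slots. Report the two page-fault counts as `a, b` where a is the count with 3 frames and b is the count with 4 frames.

3 frames: F F F . F . F . F . . . . . . . → 6 faults.
4 frames: F F F . F . . . . . . . . . . . → 4 faults.
4 < 6: adding a frame reduced faults, as is typical.

6, 4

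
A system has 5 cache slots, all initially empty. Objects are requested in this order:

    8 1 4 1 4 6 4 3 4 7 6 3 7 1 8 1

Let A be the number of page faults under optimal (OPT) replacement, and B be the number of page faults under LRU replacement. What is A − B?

Under OPT: F F F . . F . F . F . . . . . . → 6 faults.
Under LRU: F F F . . F . F . F . . . . F . → 7 faults.
A − B = 6 − 7 = -1.

-1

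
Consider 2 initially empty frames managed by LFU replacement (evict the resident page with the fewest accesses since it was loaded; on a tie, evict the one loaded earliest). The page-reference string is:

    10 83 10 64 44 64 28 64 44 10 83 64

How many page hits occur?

10: fault, frames (10)
83: fault, frames (10 83)
10: hit
64: fault, evict 83, frames (10 64)
44: fault, evict 64, frames (10 44)
64: fault, evict 44, frames (10 64)
28: fault, evict 64, frames (10 28)
64: fault, evict 28, frames (10 64)
44: fault, evict 64, frames (10 44)
10: hit
83: fault, evict 44, frames (10 83)
64: fault, evict 83, frames (10 64)
Hits: 2.

2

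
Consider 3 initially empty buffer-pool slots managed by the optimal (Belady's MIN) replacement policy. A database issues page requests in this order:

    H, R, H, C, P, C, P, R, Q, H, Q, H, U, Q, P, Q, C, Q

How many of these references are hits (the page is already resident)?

10

H: fault, frames (H)
R: fault, frames (H R)
H: hit
C: fault, frames (H R C)
P: fault, evict H, frames (R C P)
C: hit
P: hit
R: hit
Q: fault, evict R, frames (C P Q)
H: fault, evict C, frames (P Q H)
Q: hit
H: hit
U: fault, evict H, frames (P Q U)
Q: hit
P: hit
Q: hit
C: fault, evict U, frames (P Q C)
Q: hit
Hits: 10.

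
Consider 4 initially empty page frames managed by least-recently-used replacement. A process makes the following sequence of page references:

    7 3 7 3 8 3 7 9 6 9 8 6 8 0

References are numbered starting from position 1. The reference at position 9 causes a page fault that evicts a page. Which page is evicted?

8

pos 1: 7: fault, frames {7}
pos 2: 3: fault, frames {7,3}
pos 3: 7: hit
pos 4: 3: hit
pos 5: 8: fault, frames {7,3,8}
pos 6: 3: hit
pos 7: 7: hit
pos 8: 9: fault, frames {8,3,7,9}
pos 9: 6: fault, evict 8, frames {3,7,9,6}
At position 9, page 8 is evicted.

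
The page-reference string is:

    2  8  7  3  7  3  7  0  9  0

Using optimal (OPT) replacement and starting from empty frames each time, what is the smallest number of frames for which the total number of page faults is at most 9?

f=1: 10 faults
f=2: 6 faults
f=3: 6 faults
f=4: 6 faults
f=5: 6 faults
f=6: 6 faults
Smallest f with faults ≤ 9 is 2.

2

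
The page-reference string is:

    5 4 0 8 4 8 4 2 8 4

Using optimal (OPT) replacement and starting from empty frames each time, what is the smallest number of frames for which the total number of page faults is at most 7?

f=1: 10 faults
f=2: 6 faults
f=3: 5 faults
f=4: 5 faults
f=5: 5 faults
Smallest f with faults ≤ 7 is 2.

2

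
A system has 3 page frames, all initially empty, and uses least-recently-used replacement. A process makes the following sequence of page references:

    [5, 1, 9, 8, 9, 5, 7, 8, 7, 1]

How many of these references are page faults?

8

5: fault, frames (5)
1: fault, frames (5 1)
9: fault, frames (5 1 9)
8: fault, evict 5, frames (1 9 8)
9: hit
5: fault, evict 1, frames (8 9 5)
7: fault, evict 8, frames (9 5 7)
8: fault, evict 9, frames (5 7 8)
7: hit
1: fault, evict 5, frames (8 7 1)
Page faults: 8.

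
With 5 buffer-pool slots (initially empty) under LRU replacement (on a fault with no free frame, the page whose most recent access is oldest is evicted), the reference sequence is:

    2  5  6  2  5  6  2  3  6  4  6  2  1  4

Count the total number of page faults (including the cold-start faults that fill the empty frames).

2 → fault, frames (2)
5 → fault, frames (2 5)
6 → fault, frames (2 5 6)
2 → hit
5 → hit
6 → hit
2 → hit
3 → fault, frames (5 6 2 3)
6 → hit
4 → fault, frames (5 2 3 6 4)
6 → hit
2 → hit
1 → fault, evict 5, frames (3 4 6 2 1)
4 → hit
Page faults: 6.

6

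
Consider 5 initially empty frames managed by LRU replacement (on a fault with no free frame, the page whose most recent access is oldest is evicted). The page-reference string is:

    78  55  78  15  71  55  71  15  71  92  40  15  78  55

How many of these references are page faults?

8

78: miss, frames [78]
55: miss, frames [78, 55]
78: hit
15: miss, frames [55, 78, 15]
71: miss, frames [55, 78, 15, 71]
55: hit
71: hit
15: hit
71: hit
92: miss, frames [78, 55, 15, 71, 92]
40: miss, evict 78, frames [55, 15, 71, 92, 40]
15: hit
78: miss, evict 55, frames [71, 92, 40, 15, 78]
55: miss, evict 71, frames [92, 40, 15, 78, 55]
Page faults: 8.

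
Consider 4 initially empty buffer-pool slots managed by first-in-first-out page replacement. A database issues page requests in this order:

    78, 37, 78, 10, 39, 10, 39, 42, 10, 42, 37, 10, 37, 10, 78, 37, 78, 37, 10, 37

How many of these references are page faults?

8

78: fault, frames [78]
37: fault, frames [78, 37]
78: hit
10: fault, frames [78, 37, 10]
39: fault, frames [78, 37, 10, 39]
10: hit
39: hit
42: fault, evict 78, frames [37, 10, 39, 42]
10: hit
42: hit
37: hit
10: hit
37: hit
10: hit
78: fault, evict 37, frames [10, 39, 42, 78]
37: fault, evict 10, frames [39, 42, 78, 37]
78: hit
37: hit
10: fault, evict 39, frames [42, 78, 37, 10]
37: hit
Page faults: 8.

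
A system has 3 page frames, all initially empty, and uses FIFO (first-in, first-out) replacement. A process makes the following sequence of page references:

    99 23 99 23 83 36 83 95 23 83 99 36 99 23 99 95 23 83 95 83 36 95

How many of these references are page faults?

13

99 → fault, frames (99)
23 → fault, frames (99 23)
99 → hit
23 → hit
83 → fault, frames (99 23 83)
36 → fault, evict 99, frames (23 83 36)
83 → hit
95 → fault, evict 23, frames (83 36 95)
23 → fault, evict 83, frames (36 95 23)
83 → fault, evict 36, frames (95 23 83)
99 → fault, evict 95, frames (23 83 99)
36 → fault, evict 23, frames (83 99 36)
99 → hit
23 → fault, evict 83, frames (99 36 23)
99 → hit
95 → fault, evict 99, frames (36 23 95)
23 → hit
83 → fault, evict 36, frames (23 95 83)
95 → hit
83 → hit
36 → fault, evict 23, frames (95 83 36)
95 → hit
Page faults: 13.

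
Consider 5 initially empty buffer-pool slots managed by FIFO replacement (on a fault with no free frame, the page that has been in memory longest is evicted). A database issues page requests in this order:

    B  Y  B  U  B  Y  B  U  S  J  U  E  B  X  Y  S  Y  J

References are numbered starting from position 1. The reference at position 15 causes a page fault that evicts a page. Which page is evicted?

pos 1: B → fault, frames (B)
pos 2: Y → fault, frames (B Y)
pos 3: B → hit
pos 4: U → fault, frames (B Y U)
pos 5: B → hit
pos 6: Y → hit
pos 7: B → hit
pos 8: U → hit
pos 9: S → fault, frames (B Y U S)
pos 10: J → fault, frames (B Y U S J)
pos 11: U → hit
pos 12: E → fault, evict B, frames (Y U S J E)
pos 13: B → fault, evict Y, frames (U S J E B)
pos 14: X → fault, evict U, frames (S J E B X)
pos 15: Y → fault, evict S, frames (J E B X Y)
At position 15, page S is evicted.

S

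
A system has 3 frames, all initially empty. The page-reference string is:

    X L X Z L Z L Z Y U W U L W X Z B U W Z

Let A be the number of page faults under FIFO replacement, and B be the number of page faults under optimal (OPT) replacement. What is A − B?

3

Under FIFO: F F . F . . . . F F F . F . F F F F F F → 13 faults.
Under OPT: F F . F . . . . F F F . . . F F F . . F → 10 faults.
A − B = 13 − 10 = 3.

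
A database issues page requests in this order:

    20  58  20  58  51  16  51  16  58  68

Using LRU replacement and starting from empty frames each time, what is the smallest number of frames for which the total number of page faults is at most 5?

3

f=1: 10 faults
f=2: 6 faults
f=3: 5 faults
f=4: 5 faults
f=5: 5 faults
Smallest f with faults ≤ 5 is 3.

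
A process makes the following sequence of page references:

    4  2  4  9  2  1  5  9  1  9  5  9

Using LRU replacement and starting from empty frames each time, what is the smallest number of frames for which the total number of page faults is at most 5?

f=1: 12 faults
f=2: 9 faults
f=3: 6 faults
f=4: 5 faults
f=5: 5 faults
Smallest f with faults ≤ 5 is 4.

4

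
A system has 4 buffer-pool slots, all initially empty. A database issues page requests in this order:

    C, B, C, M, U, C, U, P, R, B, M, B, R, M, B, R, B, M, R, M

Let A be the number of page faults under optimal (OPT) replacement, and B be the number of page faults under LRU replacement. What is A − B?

Under OPT: F F . F F . . F F . . . . . . . . . . . → 6 faults.
Under LRU: F F . F F . . F F F F . . . . . . . . . → 8 faults.
A − B = 6 − 8 = -2.

-2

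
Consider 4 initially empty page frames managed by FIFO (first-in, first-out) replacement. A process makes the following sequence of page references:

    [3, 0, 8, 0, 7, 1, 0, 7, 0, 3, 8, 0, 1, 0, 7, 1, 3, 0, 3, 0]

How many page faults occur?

3: fault, frames {3}
0: fault, frames {3,0}
8: fault, frames {3,0,8}
0: hit
7: fault, frames {3,0,8,7}
1: fault, evict 3, frames {0,8,7,1}
0: hit
7: hit
0: hit
3: fault, evict 0, frames {8,7,1,3}
8: hit
0: fault, evict 8, frames {7,1,3,0}
1: hit
0: hit
7: hit
1: hit
3: hit
0: hit
3: hit
0: hit
Page faults: 7.

7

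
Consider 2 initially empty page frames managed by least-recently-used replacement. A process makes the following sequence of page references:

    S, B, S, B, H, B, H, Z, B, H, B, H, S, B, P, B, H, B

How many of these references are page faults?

S: fault, frames [S]
B: fault, frames [S, B]
S: hit
B: hit
H: fault, evict S, frames [B, H]
B: hit
H: hit
Z: fault, evict B, frames [H, Z]
B: fault, evict H, frames [Z, B]
H: fault, evict Z, frames [B, H]
B: hit
H: hit
S: fault, evict B, frames [H, S]
B: fault, evict H, frames [S, B]
P: fault, evict S, frames [B, P]
B: hit
H: fault, evict P, frames [B, H]
B: hit
Page faults: 10.

10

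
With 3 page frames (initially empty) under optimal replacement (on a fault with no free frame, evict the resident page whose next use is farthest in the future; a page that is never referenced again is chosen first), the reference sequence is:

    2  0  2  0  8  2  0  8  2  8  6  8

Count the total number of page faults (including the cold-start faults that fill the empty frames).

2 → fault, frames (2)
0 → fault, frames (2 0)
2 → hit
0 → hit
8 → fault, frames (2 0 8)
2 → hit
0 → hit
8 → hit
2 → hit
8 → hit
6 → fault, evict 0, frames (2 8 6)
8 → hit
Page faults: 4.

4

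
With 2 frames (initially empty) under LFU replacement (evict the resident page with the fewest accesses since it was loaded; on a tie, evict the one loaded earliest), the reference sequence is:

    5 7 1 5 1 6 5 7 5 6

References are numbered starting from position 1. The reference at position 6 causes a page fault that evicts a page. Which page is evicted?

5

pos 1: 5 -> fault, frames (5)
pos 2: 7 -> fault, frames (5 7)
pos 3: 1 -> fault, evict 5, frames (7 1)
pos 4: 5 -> fault, evict 7, frames (1 5)
pos 5: 1 -> hit
pos 6: 6 -> fault, evict 5, frames (1 6)
At position 6, page 5 is evicted.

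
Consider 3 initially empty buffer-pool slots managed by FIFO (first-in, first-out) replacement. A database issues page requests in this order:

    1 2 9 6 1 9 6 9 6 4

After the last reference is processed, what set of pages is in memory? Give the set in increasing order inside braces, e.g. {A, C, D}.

{1, 4, 6}

1: fault, frames [1]
2: fault, frames [1, 2]
9: fault, frames [1, 2, 9]
6: fault, evict 1, frames [2, 9, 6]
1: fault, evict 2, frames [9, 6, 1]
9: hit
6: hit
9: hit
6: hit
4: fault, evict 9, frames [6, 1, 4]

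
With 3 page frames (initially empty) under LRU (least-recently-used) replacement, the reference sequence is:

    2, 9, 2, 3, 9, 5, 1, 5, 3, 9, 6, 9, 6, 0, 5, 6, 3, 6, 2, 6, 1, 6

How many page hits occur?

2 -> miss, frames (2)
9 -> miss, frames (2 9)
2 -> hit
3 -> miss, frames (9 2 3)
9 -> hit
5 -> miss, evict 2, frames (3 9 5)
1 -> miss, evict 3, frames (9 5 1)
5 -> hit
3 -> miss, evict 9, frames (1 5 3)
9 -> miss, evict 1, frames (5 3 9)
6 -> miss, evict 5, frames (3 9 6)
9 -> hit
6 -> hit
0 -> miss, evict 3, frames (9 6 0)
5 -> miss, evict 9, frames (6 0 5)
6 -> hit
3 -> miss, evict 0, frames (5 6 3)
6 -> hit
2 -> miss, evict 5, frames (3 6 2)
6 -> hit
1 -> miss, evict 3, frames (2 6 1)
6 -> hit
Hits: 9.

9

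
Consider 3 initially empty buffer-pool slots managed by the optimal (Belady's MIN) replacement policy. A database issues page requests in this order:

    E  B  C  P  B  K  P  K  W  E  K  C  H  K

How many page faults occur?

8

E -> miss, frames {E}
B -> miss, frames {E,B}
C -> miss, frames {E,B,C}
P -> miss, evict C, frames {E,B,P}
B -> hit
K -> miss, evict B, frames {E,P,K}
P -> hit
K -> hit
W -> miss, evict P, frames {E,K,W}
E -> hit
K -> hit
C -> miss, evict W, frames {E,K,C}
H -> miss, evict C, frames {E,K,H}
K -> hit
Page faults: 8.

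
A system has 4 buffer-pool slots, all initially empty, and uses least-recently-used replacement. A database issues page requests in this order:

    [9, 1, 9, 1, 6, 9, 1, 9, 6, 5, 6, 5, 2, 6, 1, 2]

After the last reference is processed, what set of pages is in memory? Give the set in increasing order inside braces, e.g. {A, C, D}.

{1, 2, 5, 6}

9 → miss, frames [9]
1 → miss, frames [9, 1]
9 → hit
1 → hit
6 → miss, frames [9, 1, 6]
9 → hit
1 → hit
9 → hit
6 → hit
5 → miss, frames [1, 9, 6, 5]
6 → hit
5 → hit
2 → miss, evict 1, frames [9, 6, 5, 2]
6 → hit
1 → miss, evict 9, frames [5, 2, 6, 1]
2 → hit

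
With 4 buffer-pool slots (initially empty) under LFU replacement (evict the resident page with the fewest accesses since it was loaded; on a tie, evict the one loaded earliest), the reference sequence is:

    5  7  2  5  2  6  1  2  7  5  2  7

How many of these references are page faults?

6

5: miss, frames {5}
7: miss, frames {5,7}
2: miss, frames {5,7,2}
5: hit
2: hit
6: miss, frames {5,7,2,6}
1: miss, evict 7, frames {5,2,6,1}
2: hit
7: miss, evict 6, frames {5,2,1,7}
5: hit
2: hit
7: hit
Page faults: 6.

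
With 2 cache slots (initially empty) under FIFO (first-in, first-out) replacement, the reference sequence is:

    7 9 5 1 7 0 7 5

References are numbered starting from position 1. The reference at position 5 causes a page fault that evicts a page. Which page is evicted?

5

pos 1: 7 → miss, frames (7)
pos 2: 9 → miss, frames (7 9)
pos 3: 5 → miss, evict 7, frames (9 5)
pos 4: 1 → miss, evict 9, frames (5 1)
pos 5: 7 → miss, evict 5, frames (1 7)
At position 5, page 5 is evicted.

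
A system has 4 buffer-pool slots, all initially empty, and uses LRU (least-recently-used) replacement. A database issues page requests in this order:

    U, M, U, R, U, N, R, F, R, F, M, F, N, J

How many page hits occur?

U -> fault, frames (U)
M -> fault, frames (U M)
U -> hit
R -> fault, frames (M U R)
U -> hit
N -> fault, frames (M R U N)
R -> hit
F -> fault, evict M, frames (U N R F)
R -> hit
F -> hit
M -> fault, evict U, frames (N R F M)
F -> hit
N -> hit
J -> fault, evict R, frames (M F N J)
Hits: 7.

7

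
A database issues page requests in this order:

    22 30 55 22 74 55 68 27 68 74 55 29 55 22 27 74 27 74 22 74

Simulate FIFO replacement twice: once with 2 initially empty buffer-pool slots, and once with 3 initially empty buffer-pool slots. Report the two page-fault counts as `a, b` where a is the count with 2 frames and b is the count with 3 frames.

2 frames: F F F F F F F F . F F F . F F F . . F . → 15 faults.
3 frames: F F F . F . F F . . F F . F F F . . . . → 11 faults.
11 < 15: adding a frame reduced faults, as is typical.

15, 11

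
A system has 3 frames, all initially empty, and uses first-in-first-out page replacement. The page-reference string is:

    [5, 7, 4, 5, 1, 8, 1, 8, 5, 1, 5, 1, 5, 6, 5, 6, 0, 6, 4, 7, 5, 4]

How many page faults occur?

11

5 -> fault, frames [5]
7 -> fault, frames [5, 7]
4 -> fault, frames [5, 7, 4]
5 -> hit
1 -> fault, evict 5, frames [7, 4, 1]
8 -> fault, evict 7, frames [4, 1, 8]
1 -> hit
8 -> hit
5 -> fault, evict 4, frames [1, 8, 5]
1 -> hit
5 -> hit
1 -> hit
5 -> hit
6 -> fault, evict 1, frames [8, 5, 6]
5 -> hit
6 -> hit
0 -> fault, evict 8, frames [5, 6, 0]
6 -> hit
4 -> fault, evict 5, frames [6, 0, 4]
7 -> fault, evict 6, frames [0, 4, 7]
5 -> fault, evict 0, frames [4, 7, 5]
4 -> hit
Page faults: 11.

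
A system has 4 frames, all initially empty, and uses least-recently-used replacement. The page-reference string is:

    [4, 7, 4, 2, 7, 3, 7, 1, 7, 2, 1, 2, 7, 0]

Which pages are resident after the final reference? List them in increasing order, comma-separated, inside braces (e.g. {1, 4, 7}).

4: fault, frames {4}
7: fault, frames {4,7}
4: hit
2: fault, frames {7,4,2}
7: hit
3: fault, frames {4,2,7,3}
7: hit
1: fault, evict 4, frames {2,3,7,1}
7: hit
2: hit
1: hit
2: hit
7: hit
0: fault, evict 3, frames {1,2,7,0}

{0, 1, 2, 7}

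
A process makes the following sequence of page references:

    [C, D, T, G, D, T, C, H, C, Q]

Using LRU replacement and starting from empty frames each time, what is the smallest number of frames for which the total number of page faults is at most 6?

4

f=1: 10 faults
f=2: 9 faults
f=3: 7 faults
f=4: 6 faults
f=5: 6 faults
f=6: 6 faults
Smallest f with faults ≤ 6 is 4.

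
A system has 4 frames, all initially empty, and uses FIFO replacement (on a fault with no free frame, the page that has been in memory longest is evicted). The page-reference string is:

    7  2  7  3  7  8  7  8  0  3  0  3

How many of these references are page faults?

5

7 -> fault, frames {7}
2 -> fault, frames {7,2}
7 -> hit
3 -> fault, frames {7,2,3}
7 -> hit
8 -> fault, frames {7,2,3,8}
7 -> hit
8 -> hit
0 -> fault, evict 7, frames {2,3,8,0}
3 -> hit
0 -> hit
3 -> hit
Page faults: 5.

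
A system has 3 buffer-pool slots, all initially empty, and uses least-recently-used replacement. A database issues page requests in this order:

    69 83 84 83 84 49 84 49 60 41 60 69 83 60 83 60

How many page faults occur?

69 -> fault, frames {69}
83 -> fault, frames {69,83}
84 -> fault, frames {69,83,84}
83 -> hit
84 -> hit
49 -> fault, evict 69, frames {83,84,49}
84 -> hit
49 -> hit
60 -> fault, evict 83, frames {84,49,60}
41 -> fault, evict 84, frames {49,60,41}
60 -> hit
69 -> fault, evict 49, frames {41,60,69}
83 -> fault, evict 41, frames {60,69,83}
60 -> hit
83 -> hit
60 -> hit
Page faults: 8.

8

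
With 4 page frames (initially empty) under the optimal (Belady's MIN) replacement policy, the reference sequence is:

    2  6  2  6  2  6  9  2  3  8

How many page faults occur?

5

2 → fault, frames (2)
6 → fault, frames (2 6)
2 → hit
6 → hit
2 → hit
6 → hit
9 → fault, frames (2 6 9)
2 → hit
3 → fault, frames (2 6 9 3)
8 → fault, evict 3, frames (2 6 9 8)
Page faults: 5.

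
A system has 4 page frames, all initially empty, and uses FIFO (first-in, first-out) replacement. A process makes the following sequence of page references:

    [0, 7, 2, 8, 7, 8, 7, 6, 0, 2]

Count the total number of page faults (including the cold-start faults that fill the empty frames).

0 → fault, frames (0)
7 → fault, frames (0 7)
2 → fault, frames (0 7 2)
8 → fault, frames (0 7 2 8)
7 → hit
8 → hit
7 → hit
6 → fault, evict 0, frames (7 2 8 6)
0 → fault, evict 7, frames (2 8 6 0)
2 → hit
Page faults: 6.

6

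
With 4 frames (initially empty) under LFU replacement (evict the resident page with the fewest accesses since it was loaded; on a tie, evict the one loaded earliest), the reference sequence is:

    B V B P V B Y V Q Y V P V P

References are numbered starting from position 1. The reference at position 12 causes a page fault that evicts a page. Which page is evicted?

Q

pos 1: B -> fault, frames (B)
pos 2: V -> fault, frames (B V)
pos 3: B -> hit
pos 4: P -> fault, frames (B V P)
pos 5: V -> hit
pos 6: B -> hit
pos 7: Y -> fault, frames (B V P Y)
pos 8: V -> hit
pos 9: Q -> fault, evict P, frames (B V Y Q)
pos 10: Y -> hit
pos 11: V -> hit
pos 12: P -> fault, evict Q, frames (B V Y P)
At position 12, page Q is evicted.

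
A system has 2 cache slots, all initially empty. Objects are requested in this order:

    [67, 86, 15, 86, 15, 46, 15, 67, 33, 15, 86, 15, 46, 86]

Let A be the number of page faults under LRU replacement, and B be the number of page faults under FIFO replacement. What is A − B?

1

Under LRU: F F F . . F . F F F F . F F → 10 faults.
Under FIFO: F F F . . F . F F F F . F . → 9 faults.
A − B = 10 − 9 = 1.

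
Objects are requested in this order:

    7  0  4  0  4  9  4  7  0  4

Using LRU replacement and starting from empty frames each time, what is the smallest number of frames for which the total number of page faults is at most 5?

f=1: 10 faults
f=2: 7 faults
f=3: 6 faults
f=4: 4 faults
Smallest f with faults ≤ 5 is 4.

4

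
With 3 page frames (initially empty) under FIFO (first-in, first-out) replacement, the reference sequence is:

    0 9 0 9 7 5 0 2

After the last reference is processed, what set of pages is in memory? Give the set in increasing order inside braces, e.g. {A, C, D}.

{0, 2, 5}

0 → fault, frames (0)
9 → fault, frames (0 9)
0 → hit
9 → hit
7 → fault, frames (0 9 7)
5 → fault, evict 0, frames (9 7 5)
0 → fault, evict 9, frames (7 5 0)
2 → fault, evict 7, frames (5 0 2)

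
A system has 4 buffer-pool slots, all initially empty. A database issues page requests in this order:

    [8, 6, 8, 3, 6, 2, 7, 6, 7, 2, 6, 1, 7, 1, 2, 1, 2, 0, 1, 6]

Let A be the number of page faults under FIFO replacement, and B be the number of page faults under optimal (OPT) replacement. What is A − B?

1

Under FIFO: F F . F . F F . . . . F . . . . . F . F → 8 faults.
Under OPT: F F . F . F F . . . . F . . . . . F . . → 7 faults.
A − B = 8 − 7 = 1.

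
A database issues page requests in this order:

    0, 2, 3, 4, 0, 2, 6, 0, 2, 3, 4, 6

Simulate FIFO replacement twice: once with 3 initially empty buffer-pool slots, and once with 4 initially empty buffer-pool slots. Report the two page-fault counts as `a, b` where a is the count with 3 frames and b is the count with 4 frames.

9, 10

3 frames: F F F F F F F . . F F . → 9 faults.
4 frames: F F F F . . F F F F F F → 10 faults.
10 > 9: adding a frame increased faults — Belady's anomaly.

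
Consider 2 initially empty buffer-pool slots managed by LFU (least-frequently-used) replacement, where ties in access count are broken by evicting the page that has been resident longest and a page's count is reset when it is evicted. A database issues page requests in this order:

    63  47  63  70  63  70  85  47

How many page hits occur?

3

63 → fault, frames (63)
47 → fault, frames (63 47)
63 → hit
70 → fault, evict 47, frames (63 70)
63 → hit
70 → hit
85 → fault, evict 70, frames (63 85)
47 → fault, evict 85, frames (63 47)
Hits: 3.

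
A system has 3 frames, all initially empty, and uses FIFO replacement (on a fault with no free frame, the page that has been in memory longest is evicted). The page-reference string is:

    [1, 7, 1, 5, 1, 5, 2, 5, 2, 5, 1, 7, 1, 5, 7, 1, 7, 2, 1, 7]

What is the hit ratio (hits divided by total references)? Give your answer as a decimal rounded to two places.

1: miss, frames {1}
7: miss, frames {1,7}
1: hit
5: miss, frames {1,7,5}
1: hit
5: hit
2: miss, evict 1, frames {7,5,2}
5: hit
2: hit
5: hit
1: miss, evict 7, frames {5,2,1}
7: miss, evict 5, frames {2,1,7}
1: hit
5: miss, evict 2, frames {1,7,5}
7: hit
1: hit
7: hit
2: miss, evict 1, frames {7,5,2}
1: miss, evict 7, frames {5,2,1}
7: miss, evict 5, frames {2,1,7}
Hits: 10 of 20 references → 10/20 = 0.5000.

0.50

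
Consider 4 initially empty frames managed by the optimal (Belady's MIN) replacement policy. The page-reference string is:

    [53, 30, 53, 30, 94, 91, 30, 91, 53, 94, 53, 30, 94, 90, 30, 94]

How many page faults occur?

5

53: fault, frames [53]
30: fault, frames [53, 30]
53: hit
30: hit
94: fault, frames [53, 30, 94]
91: fault, frames [53, 30, 94, 91]
30: hit
91: hit
53: hit
94: hit
53: hit
30: hit
94: hit
90: fault, evict 91, frames [53, 30, 94, 90]
30: hit
94: hit
Page faults: 5.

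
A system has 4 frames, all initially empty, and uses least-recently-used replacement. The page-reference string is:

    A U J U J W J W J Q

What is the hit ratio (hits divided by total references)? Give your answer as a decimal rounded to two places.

0.50

A: miss, frames (A)
U: miss, frames (A U)
J: miss, frames (A U J)
U: hit
J: hit
W: miss, frames (A U J W)
J: hit
W: hit
J: hit
Q: miss, evict A, frames (U W J Q)
Hits: 5 of 10 references → 5/10 = 0.5000.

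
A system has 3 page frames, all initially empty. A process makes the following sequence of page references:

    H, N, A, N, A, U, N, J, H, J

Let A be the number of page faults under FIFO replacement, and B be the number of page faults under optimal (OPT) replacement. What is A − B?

Under FIFO: F F F . . F . F F . → 6 faults.
Under OPT: F F F . . F . F . . → 5 faults.
A − B = 6 − 5 = 1.

1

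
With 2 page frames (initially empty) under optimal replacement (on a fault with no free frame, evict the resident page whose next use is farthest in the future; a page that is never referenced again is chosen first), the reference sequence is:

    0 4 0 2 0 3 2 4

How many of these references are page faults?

5

0: fault, frames {0}
4: fault, frames {0,4}
0: hit
2: fault, evict 4, frames {0,2}
0: hit
3: fault, evict 0, frames {2,3}
2: hit
4: fault, evict 3, frames {2,4}
Page faults: 5.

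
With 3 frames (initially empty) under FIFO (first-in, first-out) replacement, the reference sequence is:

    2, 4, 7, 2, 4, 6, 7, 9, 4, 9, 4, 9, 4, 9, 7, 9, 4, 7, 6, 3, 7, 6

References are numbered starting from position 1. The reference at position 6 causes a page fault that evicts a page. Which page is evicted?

pos 1: 2 -> fault, frames (2)
pos 2: 4 -> fault, frames (2 4)
pos 3: 7 -> fault, frames (2 4 7)
pos 4: 2 -> hit
pos 5: 4 -> hit
pos 6: 6 -> fault, evict 2, frames (4 7 6)
At position 6, page 2 is evicted.

2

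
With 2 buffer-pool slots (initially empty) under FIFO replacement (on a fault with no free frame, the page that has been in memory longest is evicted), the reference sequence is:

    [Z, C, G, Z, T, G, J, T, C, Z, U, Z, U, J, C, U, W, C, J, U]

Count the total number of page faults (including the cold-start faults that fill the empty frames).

18

Z → miss, frames (Z)
C → miss, frames (Z C)
G → miss, evict Z, frames (C G)
Z → miss, evict C, frames (G Z)
T → miss, evict G, frames (Z T)
G → miss, evict Z, frames (T G)
J → miss, evict T, frames (G J)
T → miss, evict G, frames (J T)
C → miss, evict J, frames (T C)
Z → miss, evict T, frames (C Z)
U → miss, evict C, frames (Z U)
Z → hit
U → hit
J → miss, evict Z, frames (U J)
C → miss, evict U, frames (J C)
U → miss, evict J, frames (C U)
W → miss, evict C, frames (U W)
C → miss, evict U, frames (W C)
J → miss, evict W, frames (C J)
U → miss, evict C, frames (J U)
Page faults: 18.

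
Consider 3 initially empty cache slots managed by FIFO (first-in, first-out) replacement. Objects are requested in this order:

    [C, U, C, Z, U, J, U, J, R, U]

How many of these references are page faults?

C → miss, frames (C)
U → miss, frames (C U)
C → hit
Z → miss, frames (C U Z)
U → hit
J → miss, evict C, frames (U Z J)
U → hit
J → hit
R → miss, evict U, frames (Z J R)
U → miss, evict Z, frames (J R U)
Page faults: 6.

6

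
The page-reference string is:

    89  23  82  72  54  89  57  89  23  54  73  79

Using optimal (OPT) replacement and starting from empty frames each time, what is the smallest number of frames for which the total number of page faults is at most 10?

2

f=1: 12 faults
f=2: 10 faults
f=3: 9 faults
f=4: 8 faults
f=5: 8 faults
f=6: 8 faults
f=7: 8 faults
f=8: 8 faults
Smallest f with faults ≤ 10 is 2.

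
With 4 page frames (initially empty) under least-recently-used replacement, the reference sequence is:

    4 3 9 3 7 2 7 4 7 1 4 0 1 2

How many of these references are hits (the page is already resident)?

5

4 -> fault, frames {4}
3 -> fault, frames {4,3}
9 -> fault, frames {4,3,9}
3 -> hit
7 -> fault, frames {4,9,3,7}
2 -> fault, evict 4, frames {9,3,7,2}
7 -> hit
4 -> fault, evict 9, frames {3,2,7,4}
7 -> hit
1 -> fault, evict 3, frames {2,4,7,1}
4 -> hit
0 -> fault, evict 2, frames {7,1,4,0}
1 -> hit
2 -> fault, evict 7, frames {4,0,1,2}
Hits: 5.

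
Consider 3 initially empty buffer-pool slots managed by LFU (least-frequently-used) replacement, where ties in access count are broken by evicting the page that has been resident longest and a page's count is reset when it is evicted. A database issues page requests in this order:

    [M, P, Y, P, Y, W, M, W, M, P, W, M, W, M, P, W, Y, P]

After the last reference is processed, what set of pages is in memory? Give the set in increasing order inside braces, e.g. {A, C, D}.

M → fault, frames [M]
P → fault, frames [M, P]
Y → fault, frames [M, P, Y]
P → hit
Y → hit
W → fault, evict M, frames [P, Y, W]
M → fault, evict W, frames [P, Y, M]
W → fault, evict M, frames [P, Y, W]
M → fault, evict W, frames [P, Y, M]
P → hit
W → fault, evict M, frames [P, Y, W]
M → fault, evict W, frames [P, Y, M]
W → fault, evict M, frames [P, Y, W]
M → fault, evict W, frames [P, Y, M]
P → hit
W → fault, evict M, frames [P, Y, W]
Y → hit
P → hit

{P, W, Y}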